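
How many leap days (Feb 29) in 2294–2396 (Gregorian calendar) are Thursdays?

4

Leap years in 2294–2396: 25 of them.
Feb 29 weekday advances by 5 (mod 7) from one leap year to the next four years later (or differs when a century non-leap intervenes).
Leap-day weekdays: 2296:Sat 2304:Mon 2308:Sat 2312:Thu✓ 2316:Tue 2320:Sun 2324:Fri 2328:Wed 2332:Mon 2336:Sat 2340:Thu✓ 2344:Tue 2348:Sun 2352:Fri 2356:Wed 2360:Mon 2364:Sat 2368:Thu✓ 2372:Tue 2376:Sun 2380:Fri 2384:Wed 2388:Mon 2392:Sat 2396:Thu✓
Thursday: 2312, 2340, 2368, 2396 → 4.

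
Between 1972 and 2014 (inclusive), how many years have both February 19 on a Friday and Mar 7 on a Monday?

1

Check each year's weekday for February 19 and Mar 7:
  1972: Sat/Tue  1973: Mon/Wed  1974: Tue/Thu  1975: Wed/Fri  1976: Thu/Sun  1977: Sat/Mon  1978: Sun/Tue  1979: Mon/Wed  1980: Tue/Fri  1981: Thu/Sat  1982: Fri/Sun  1983: Sat/Mon  1984: Sun/Wed  1985: Tue/Thu  …(15 more)…  2001: Mon/Wed  2002: Tue/Thu  2003: Wed/Fri  2004: Thu/Sun  2005: Sat/Mon  2006: Sun/Tue  2007: Mon/Wed  2008: Tue/Fri  2009: Thu/Sat  2010: Fri/Sun  2011: Sat/Mon  2012: Sun/Wed  2013: Tue/Thu  2014: Wed/Fri
Both conditions hold in: 1988 — 1.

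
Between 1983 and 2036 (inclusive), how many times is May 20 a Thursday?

Track May 20's weekday year by year (advancing +1, or +2 across a Feb 29):
  1983: Fri  1984: Sun (+2)  1985: Mon (+1)  1986: Tue (+1)  1987: Wed (+1)
  1988: Fri (+2)  1989: Sat (+1)  1990: Sun (+1)  1991: Mon (+1)  1992: Wed (+2)
  1993: Thu (+1) ✓  1994: Fri (+1)  1995: Sat (+1)  1996: Mon (+2)  … (26 more years) …
  2023: Sat (+1)  2024: Mon (+2)  2025: Tue (+1)  2026: Wed (+1)  2027: Thu (+1) ✓
  2028: Sat (+2)  2029: Sun (+1)  2030: Mon (+1)  2031: Tue (+1)  2032: Thu (+2) ✓
  2033: Fri (+1)  2034: Sat (+1)  2035: Sun (+1)  2036: Tue (+2)
Thursday years: 1993, 1999, 2004, 2010, 2021, 2027, 2032 — 7 in total.

7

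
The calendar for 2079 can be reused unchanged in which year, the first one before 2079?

2073

Two years share a calendar iff Jan 1 falls on the same weekday and both are leap or both are common. 2079: Jan 1 is Sunday, common year.
2078: Jan 1 Saturday, common
2077: Jan 1 Friday, common
2076: Jan 1 Wednesday, leap
2075: Jan 1 Tuesday, common
2074: Jan 1 Monday, common
2073: Jan 1 Sunday, common
2073 matches on both conditions.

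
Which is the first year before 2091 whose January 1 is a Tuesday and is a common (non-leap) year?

2086

Jan 1 advances by 2 weekdays after a leap year and by 1 after a common year.
2091: Jan 1 is Monday.
2090: Sunday
2089: Saturday
2088: Thursday (leap)
2087: Wednesday
2086: Tuesday
2086 begins on a Tuesday and is a common year.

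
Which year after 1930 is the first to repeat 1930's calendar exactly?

Two years share a calendar iff Jan 1 falls on the same weekday and both are leap or both are common. 1930: Jan 1 is Wednesday, common year.
1931: Jan 1 Thursday, common
1932: Jan 1 Friday, leap
1933: Jan 1 Sunday, common
1934: Jan 1 Monday, common
1935: Jan 1 Tuesday, common
1936: Jan 1 Wednesday, leap
1937: Jan 1 Friday, common
1938: Jan 1 Saturday, common
1939: Jan 1 Sunday, common
1940: Jan 1 Monday, leap
1941: Jan 1 Wednesday, common
1941 matches on both conditions.

1941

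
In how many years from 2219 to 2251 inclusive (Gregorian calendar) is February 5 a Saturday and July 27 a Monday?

Check each year's weekday for February 5 and July 27:
  2219: Fri/Tue  2220: Sat/Thu  2221: Mon/Fri  2222: Tue/Sat  2223: Wed/Sun  2224: Thu/Tue  2225: Sat/Wed  2226: Sun/Thu  2227: Mon/Fri  2228: Tue/Sun  2229: Thu/Mon  2230: Fri/Tue  2231: Sat/Wed  2232: Sun/Fri  …(5 more)…  2238: Mon/Fri  2239: Tue/Sat  2240: Wed/Mon  2241: Fri/Tue  2242: Sat/Wed  2243: Sun/Thu  2244: Mon/Sat  2245: Wed/Sun  2246: Thu/Mon  2247: Fri/Tue  2248: Sat/Thu  2249: Mon/Fri  2250: Tue/Sat  2251: Wed/Sun
Both conditions hold in: no year — 0.

0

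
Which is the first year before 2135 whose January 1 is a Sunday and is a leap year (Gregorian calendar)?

2108

Jan 1 advances by 2 weekdays after a leap year and by 1 after a common year.
2135: Jan 1 is Saturday.
2134: Friday
2133: Thursday
2132: Tuesday (leap)
2131: Monday
2130: Sunday
2129: Saturday
2128: Thursday (leap)
2127: Wednesday
2126: Tuesday
2125: Monday
2124: Saturday (leap)
2123: Friday
2122: Thursday
2121: Wednesday
2120: Monday (leap)
2119: Sunday
2118: Saturday
2117: Friday
2116: Wednesday (leap)
2115: Tuesday
2114: Monday
2113: Sunday
2112: Friday (leap)
2111: Thursday
2110: Wednesday
2109: Tuesday
2108: Sunday (leap)
2108 begins on a Sunday and is a leap year.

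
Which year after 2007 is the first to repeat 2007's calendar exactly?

Two years share a calendar iff Jan 1 falls on the same weekday and both are leap or both are common. 2007: Jan 1 is Monday, common year.
2008: Jan 1 Tuesday, leap
2009: Jan 1 Thursday, common
2010: Jan 1 Friday, common
2011: Jan 1 Saturday, common
2012: Jan 1 Sunday, leap
2013: Jan 1 Tuesday, common
2014: Jan 1 Wednesday, common
2015: Jan 1 Thursday, common
2016: Jan 1 Friday, leap
2017: Jan 1 Sunday, common
2018: Jan 1 Monday, common
2018 matches on both conditions.

2018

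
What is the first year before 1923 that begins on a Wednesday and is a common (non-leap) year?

1919

Jan 1 advances by 2 weekdays after a leap year and by 1 after a common year.
1923: Jan 1 is Monday.
1922: Sunday
1921: Saturday
1920: Thursday (leap)
1919: Wednesday
1919 begins on a Wednesday and is a common year.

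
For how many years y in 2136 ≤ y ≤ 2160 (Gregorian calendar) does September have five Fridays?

7

September has 30 days; it has five Fridays when Friday falls among the first (month-length − 28) days — i.e. when September 1 is one of Friday/Thursday.
September 1 by year: 2136:Sat 2137:Sun 2138:Mon 2139:Tue 2140:Thu✓ 2141:Fri✓ 2142:Sat 2143:Sun 2144:Tue 2145:Wed 2146:Thu✓ 2147:Fri✓ 2148:Sun 2149:Mon 2150:Tue 2151:Wed 2152:Fri✓ 2153:Sat 2154:Sun 2155:Mon 2156:Wed 2157:Thu✓ 2158:Fri✓ 2159:Sat 2160:Mon
Years with five Fridays: 2140, 2141, 2146, 2147, 2152, 2157, 2158 → 7.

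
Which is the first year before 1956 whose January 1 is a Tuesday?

1952

Jan 1 advances by 2 weekdays after a leap year and by 1 after a common year.
1956: Jan 1 is Sunday (leap).
1955: Saturday
1954: Friday
1953: Thursday
1952: Tuesday (leap)
1952 begins on a Tuesday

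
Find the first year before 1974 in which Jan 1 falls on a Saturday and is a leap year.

1972

Jan 1 advances by 2 weekdays after a leap year and by 1 after a common year.
1974: Jan 1 is Tuesday.
1973: Monday
1972: Saturday (leap)
1972 begins on a Saturday and is a leap year.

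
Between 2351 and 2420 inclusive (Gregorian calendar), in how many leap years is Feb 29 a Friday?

3

Leap years in 2351–2420: 18 of them.
Feb 29 weekday advances by 5 (mod 7) from one leap year to the next four years later (or differs when a century non-leap intervenes).
Leap-day weekdays: 2352:Fri✓ 2356:Wed 2360:Mon 2364:Sat 2368:Thu 2372:Tue 2376:Sun 2380:Fri✓ 2384:Wed 2388:Mon 2392:Sat 2396:Thu 2400:Tue 2404:Sun 2408:Fri✓ 2412:Wed 2416:Mon 2420:Sat
Friday: 2352, 2380, 2408 → 3.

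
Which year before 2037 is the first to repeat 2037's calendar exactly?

Two years share a calendar iff Jan 1 falls on the same weekday and both are leap or both are common. 2037: Jan 1 is Thursday, common year.
2036: Jan 1 Tuesday, leap
2035: Jan 1 Monday, common
2034: Jan 1 Sunday, common
2033: Jan 1 Saturday, common
2032: Jan 1 Thursday, leap
2031: Jan 1 Wednesday, common
2030: Jan 1 Tuesday, common
2029: Jan 1 Monday, common
2028: Jan 1 Saturday, leap
2027: Jan 1 Friday, common
2026: Jan 1 Thursday, common
2026 matches on both conditions.

2026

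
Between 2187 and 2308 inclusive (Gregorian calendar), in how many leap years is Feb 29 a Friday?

Leap years in 2187–2308: 29 of them.
Feb 29 weekday advances by 5 (mod 7) from one leap year to the next four years later (or differs when a century non-leap intervenes).
Leap-day weekdays: 2188:Fri✓ 2192:Wed 2196:Mon 2204:Wed 2208:Mon 2212:Sat 2216:Thu 2220:Tue 2224:Sun 2228:Fri✓ 2232:Wed 2236:Mon 2240:Sat …(3 more)… 2256:Fri✓ 2260:Wed 2264:Mon 2268:Sat 2272:Thu 2276:Tue 2280:Sun 2284:Fri✓ 2288:Wed 2292:Mon 2296:Sat 2304:Mon 2308:Sat
Friday: 2188, 2228, 2256, 2284 → 4.

4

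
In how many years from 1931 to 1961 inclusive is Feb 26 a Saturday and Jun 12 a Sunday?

3

Check each year's weekday for Feb 26 and Jun 12:
  1931: Thu/Fri  1932: Fri/Sun  1933: Sun/Mon  1934: Mon/Tue  1935: Tue/Wed  1936: Wed/Fri  1937: Fri/Sat  1938: Sat/Sun ✓  1939: Sun/Mon  1940: Mon/Wed  1941: Wed/Thu  1942: Thu/Fri  1943: Fri/Sat  1944: Sat/Mon  …(3 more)…  1948: Thu/Sat  1949: Sat/Sun ✓  1950: Sun/Mon  1951: Mon/Tue  1952: Tue/Thu  1953: Thu/Fri  1954: Fri/Sat  1955: Sat/Sun ✓  1956: Sun/Tue  1957: Tue/Wed  1958: Wed/Thu  1959: Thu/Fri  1960: Fri/Sun  1961: Sun/Mon
Both conditions hold in: 1938, 1949, 1955 — 3.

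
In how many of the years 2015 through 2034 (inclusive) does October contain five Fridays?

8

October has 31 days; it has five Fridays when Friday falls among the first (month-length − 28) days — i.e. when October 1 is one of Friday/Thursday/Wednesday.
October 1 by year: 2015:Thu✓ 2016:Sat 2017:Sun 2018:Mon 2019:Tue 2020:Thu✓ 2021:Fri✓ 2022:Sat 2023:Sun 2024:Tue 2025:Wed✓ 2026:Thu✓ 2027:Fri✓ 2028:Sun 2029:Mon 2030:Tue 2031:Wed✓ 2032:Fri✓ 2033:Sat 2034:Sun
Years with five Fridays: 2015, 2020, 2021, 2025, 2026, 2027, 2031, 2032 → 8.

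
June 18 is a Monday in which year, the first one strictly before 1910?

From one year to the next, a fixed date's weekday advances by 1, or by 2 when a Feb 29 lies between the two dates.
1910: June 18 is Saturday.
1909: Friday (−1)
1908: Thursday (−1)
1907: Tuesday (−2)
1906: Monday (−1)
June 18 falls on a Monday in 1906.

1906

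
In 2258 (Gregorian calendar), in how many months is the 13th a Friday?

Check the 13th of each month of 2258: Jan 13: Wed, Feb 13: Sat, Mar 13: Sat, Apr 13: Tue, May 13: Thu, Jun 13: Sun, Jul 13: Tue, Aug 13: Fri, Sep 13: Mon, Oct 13: Wed, Nov 13: Sat, Dec 13: Mon.
Friday occurs in August — 1 month.

1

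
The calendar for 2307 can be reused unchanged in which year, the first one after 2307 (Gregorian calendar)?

2318

Two years share a calendar iff Jan 1 falls on the same weekday and both are leap or both are common. 2307: Jan 1 is Tuesday, common year.
2308: Jan 1 Wednesday, leap
2309: Jan 1 Friday, common
2310: Jan 1 Saturday, common
2311: Jan 1 Sunday, common
2312: Jan 1 Monday, leap
2313: Jan 1 Wednesday, common
2314: Jan 1 Thursday, common
2315: Jan 1 Friday, common
2316: Jan 1 Saturday, leap
2317: Jan 1 Monday, common
2318: Jan 1 Tuesday, common
2318 matches on both conditions.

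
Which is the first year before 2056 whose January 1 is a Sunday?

2051

Jan 1 advances by 2 weekdays after a leap year and by 1 after a common year.
2056: Jan 1 is Saturday (leap).
2055: Friday
2054: Thursday
2053: Wednesday
2052: Monday (leap)
2051: Sunday
2051 begins on a Sunday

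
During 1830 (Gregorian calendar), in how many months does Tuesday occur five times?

A month of length L has five Tuesdays iff its first Tuesday is on day ≤ L−28 (so day 1–3 in a 31-day month, 1–2 in a 30-day month, day 1 in a leap February).
Checking each month of 1830: Jan starts Fri (31d); Feb starts Mon (28d); Mar starts Mon (31d) ✓; Apr starts Thu (30d); May starts Sat (31d); Jun starts Tue (30d) ✓; Jul starts Thu (31d); Aug starts Sun (31d) ✓; Sep starts Wed (30d); Oct starts Fri (31d); Nov starts Mon (30d) ✓; Dec starts Wed (31d).
Five-Tuesday months: March, June, August, November → 4.

4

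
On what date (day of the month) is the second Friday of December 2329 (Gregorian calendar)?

December 1, 2329 is a Sunday, so the first Friday is the 6th.
The second Friday is 6 + 7 = 13.

13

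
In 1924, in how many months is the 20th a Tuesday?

1

Check the 20th of each month of 1924: Jan 20: Sun, Feb 20: Wed, Mar 20: Thu, Apr 20: Sun, May 20: Tue, Jun 20: Fri, Jul 20: Sun, Aug 20: Wed, Sep 20: Sat, Oct 20: Mon, Nov 20: Thu, Dec 20: Sat.
Tuesday occurs in May — 1 month.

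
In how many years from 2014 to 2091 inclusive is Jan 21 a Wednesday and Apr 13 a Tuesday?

3

Check each year's weekday for Jan 21 and Apr 13:
  2014: Tue/Sun  2015: Wed/Mon  2016: Thu/Wed  2017: Sat/Thu  2018: Sun/Fri  2019: Mon/Sat  2020: Tue/Mon  2021: Thu/Tue  2022: Fri/Wed  2023: Sat/Thu  2024: Sun/Sat  2025: Tue/Sun  2026: Wed/Mon  2027: Thu/Tue  …(50 more)…  2078: Fri/Wed  2079: Sat/Thu  2080: Sun/Sat  2081: Tue/Sun  2082: Wed/Mon  2083: Thu/Tue  2084: Fri/Thu  2085: Sun/Fri  2086: Mon/Sat  2087: Tue/Sun  2088: Wed/Tue ✓  2089: Fri/Wed  2090: Sat/Thu  2091: Sun/Fri
Both conditions hold in: 2032, 2060, 2088 — 3.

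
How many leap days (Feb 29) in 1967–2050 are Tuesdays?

3

Leap years in 1967–2050: 21 of them.
Feb 29 weekday advances by 5 (mod 7) from one leap year to the next four years later (or differs when a century non-leap intervenes).
Leap-day weekdays: 1968:Thu 1972:Tue✓ 1976:Sun 1980:Fri 1984:Wed 1988:Mon 1992:Sat 1996:Thu 2000:Tue✓ 2004:Sun 2008:Fri 2012:Wed 2016:Mon 2020:Sat 2024:Thu 2028:Tue✓ 2032:Sun 2036:Fri 2040:Wed 2044:Mon 2048:Sat
Tuesday: 1972, 2000, 2028 → 3.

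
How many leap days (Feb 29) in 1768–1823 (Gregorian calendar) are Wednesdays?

2

Leap years in 1768–1823: 13 of them.
Feb 29 weekday advances by 5 (mod 7) from one leap year to the next four years later (or differs when a century non-leap intervenes).
Leap-day weekdays: 1768:Mon 1772:Sat 1776:Thu 1780:Tue 1784:Sun 1788:Fri 1792:Wed✓ 1796:Mon 1804:Wed✓ 1808:Mon 1812:Sat 1816:Thu 1820:Tue
Wednesday: 1792, 1804 → 2.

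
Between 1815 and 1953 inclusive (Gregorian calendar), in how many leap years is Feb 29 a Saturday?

5

Leap years in 1815–1953: 34 of them.
Feb 29 weekday advances by 5 (mod 7) from one leap year to the next four years later (or differs when a century non-leap intervenes).
Leap-day weekdays: 1816:Thu 1820:Tue 1824:Sun 1828:Fri 1832:Wed 1836:Mon 1840:Sat✓ 1844:Thu 1848:Tue 1852:Sun 1856:Fri 1860:Wed 1864:Mon …(8 more)… 1904:Mon 1908:Sat✓ 1912:Thu 1916:Tue 1920:Sun 1924:Fri 1928:Wed 1932:Mon 1936:Sat✓ 1940:Thu 1944:Tue 1948:Sun 1952:Fri
Saturday: 1840, 1868, 1896, 1908, 1936 → 5.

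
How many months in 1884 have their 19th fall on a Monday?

1

Check the 19th of each month of 1884: Jan 19: Sat, Feb 19: Tue, Mar 19: Wed, Apr 19: Sat, May 19: Mon, Jun 19: Thu, Jul 19: Sat, Aug 19: Tue, Sep 19: Fri, Oct 19: Sun, Nov 19: Wed, Dec 19: Fri.
Monday occurs in May — 1 month.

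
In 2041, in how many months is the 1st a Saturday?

1

Check the 1st of each month of 2041: Jan 1: Tue, Feb 1: Fri, Mar 1: Fri, Apr 1: Mon, May 1: Wed, Jun 1: Sat, Jul 1: Mon, Aug 1: Thu, Sep 1: Sun, Oct 1: Tue, Nov 1: Fri, Dec 1: Sun.
Saturday occurs in June — 1 month.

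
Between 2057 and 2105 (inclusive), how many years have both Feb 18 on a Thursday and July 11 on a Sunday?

5

Check each year's weekday for Feb 18 and July 11:
  2057: Sun/Wed  2058: Mon/Thu  2059: Tue/Fri  2060: Wed/Sun  2061: Fri/Mon  2062: Sat/Tue  2063: Sun/Wed  2064: Mon/Fri  2065: Wed/Sat  2066: Thu/Sun ✓  2067: Fri/Mon  2068: Sat/Wed  2069: Mon/Thu  2070: Tue/Fri  …(21 more)…  2092: Mon/Fri  2093: Wed/Sat  2094: Thu/Sun ✓  2095: Fri/Mon  2096: Sat/Wed  2097: Mon/Thu  2098: Tue/Fri  2099: Wed/Sat  2100: Thu/Sun ✓  2101: Fri/Mon  2102: Sat/Tue  2103: Sun/Wed  2104: Mon/Fri  2105: Wed/Sat
Both conditions hold in: 2066, 2077, 2083, 2094, 2100 — 5.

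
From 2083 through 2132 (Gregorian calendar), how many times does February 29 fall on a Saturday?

Leap years in 2083–2132: 12 of them.
Feb 29 weekday advances by 5 (mod 7) from one leap year to the next four years later (or differs when a century non-leap intervenes).
Leap-day weekdays: 2084:Tue 2088:Sun 2092:Fri 2096:Wed 2104:Fri 2108:Wed 2112:Mon 2116:Sat✓ 2120:Thu 2124:Tue 2128:Sun 2132:Fri
Saturday: 2116 → 1.

1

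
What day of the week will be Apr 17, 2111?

Friday

January 1, 2111 is a Thursday.
April 17 is day 107 of the year, i.e. 106 days after Jan 1.
106 mod 7 = 1, so advance 1 weekday from Thursday: Friday.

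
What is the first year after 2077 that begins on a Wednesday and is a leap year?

Jan 1 advances by 2 weekdays after a leap year and by 1 after a common year.
2077: Jan 1 is Friday.
2078: Saturday
2079: Sunday
2080: Monday (leap)
2081: Wednesday
2082: Thursday
2083: Friday
2084: Saturday (leap)
2085: Monday
2086: Tuesday
2087: Wednesday
2088: Thursday (leap)
2089: Saturday
2090: Sunday
2091: Monday
2092: Tuesday (leap)
2093: Thursday
2094: Friday
2095: Saturday
2096: Sunday (leap)
2097: Tuesday
2098: Wednesday
2099: Thursday
2100: Friday
2101: Saturday
2102: Sunday
2103: Monday
2104: Tuesday (leap)
2105: Thursday
2106: Friday
2107: Saturday
2108: Sunday (leap)
2109: Tuesday
2110: Wednesday
2111: Thursday
2112: Friday (leap)
2113: Sunday
2114: Monday
2115: Tuesday
2116: Wednesday (leap)
2116 begins on a Wednesday and is a leap year.

2116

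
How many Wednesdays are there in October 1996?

October 1996 has 31 days and begins on Tuesday.
The first Wednesday is October 2.
Wednesdays fall on 2, 9, 16, 23, 30 — that's 5.

5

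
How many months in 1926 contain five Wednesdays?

4

A month of length L has five Wednesdays iff its first Wednesday is on day ≤ L−28 (so day 1–3 in a 31-day month, 1–2 in a 30-day month, day 1 in a leap February).
Checking each month of 1926: Jan starts Fri (31d); Feb starts Mon (28d); Mar starts Mon (31d) ✓; Apr starts Thu (30d); May starts Sat (31d); Jun starts Tue (30d) ✓; Jul starts Thu (31d); Aug starts Sun (31d); Sep starts Wed (30d) ✓; Oct starts Fri (31d); Nov starts Mon (30d); Dec starts Wed (31d) ✓.
Five-Wednesday months: March, June, September, December → 4.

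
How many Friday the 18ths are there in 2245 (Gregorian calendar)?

Check the 18th of each month of 2245: Jan 18: Sat, Feb 18: Tue, Mar 18: Tue, Apr 18: Fri, May 18: Sun, Jun 18: Wed, Jul 18: Fri, Aug 18: Mon, Sep 18: Thu, Oct 18: Sat, Nov 18: Tue, Dec 18: Thu.
Friday occurs in April, July — 2 months.

2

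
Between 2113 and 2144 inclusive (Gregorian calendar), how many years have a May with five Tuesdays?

May has 31 days; it has five Tuesdays when Tuesday falls among the first (month-length − 28) days — i.e. when May 1 is one of Tuesday/Monday/Sunday.
May 1 by year: 2113:Mon✓ 2114:Tue✓ 2115:Wed 2116:Fri 2117:Sat 2118:Sun✓ 2119:Mon✓ 2120:Wed 2121:Thu 2122:Fri 2123:Sat 2124:Mon✓ 2125:Tue✓ 2126:Wed 2127:Thu 2128:Sat 2129:Sun✓ 2130:Mon✓ 2131:Tue✓ 2132:Thu 2133:Fri 2134:Sat 2135:Sun✓ 2136:Tue✓ 2137:Wed 2138:Thu 2139:Fri 2140:Sun✓ 2141:Mon✓ 2142:Tue✓ 2143:Wed 2144:Fri
Years with five Tuesdays: 2113, 2114, 2118, 2119, 2124, 2125, 2129, 2130, 2131, 2135, 2136, 2140, 2141, 2142 → 14.

14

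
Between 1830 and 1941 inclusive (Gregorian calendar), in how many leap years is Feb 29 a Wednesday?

Leap years in 1830–1941: 27 of them.
Feb 29 weekday advances by 5 (mod 7) from one leap year to the next four years later (or differs when a century non-leap intervenes).
Leap-day weekdays: 1832:Wed✓ 1836:Mon 1840:Sat 1844:Thu 1848:Tue 1852:Sun 1856:Fri 1860:Wed✓ 1864:Mon 1868:Sat 1872:Thu 1876:Tue 1880:Sun 1884:Fri 1888:Wed✓ 1892:Mon 1896:Sat 1904:Mon 1908:Sat 1912:Thu 1916:Tue 1920:Sun 1924:Fri 1928:Wed✓ 1932:Mon 1936:Sat 1940:Thu
Wednesday: 1832, 1860, 1888, 1928 → 4.

4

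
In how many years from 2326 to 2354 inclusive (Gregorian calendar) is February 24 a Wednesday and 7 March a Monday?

Check each year's weekday for February 24 and 7 March:
  2326: Wed/Sun  2327: Thu/Mon  2328: Fri/Wed  2329: Sun/Thu  2330: Mon/Fri  2331: Tue/Sat  2332: Wed/Mon ✓  2333: Fri/Tue  2334: Sat/Wed  2335: Sun/Thu  2336: Mon/Sat  2337: Wed/Sun  2338: Thu/Mon  2339: Fri/Tue  2340: Sat/Thu  2341: Mon/Fri  2342: Tue/Sat  2343: Wed/Sun  2344: Thu/Tue  2345: Sat/Wed  2346: Sun/Thu  2347: Mon/Fri  2348: Tue/Sun  2349: Thu/Mon  2350: Fri/Tue  2351: Sat/Wed  2352: Sun/Fri  2353: Tue/Sat  2354: Wed/Sun
Both conditions hold in: 2332 — 1.

1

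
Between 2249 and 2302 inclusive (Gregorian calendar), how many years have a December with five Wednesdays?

December has 31 days; it has five Wednesdays when Wednesday falls among the first (month-length − 28) days — i.e. when December 1 is one of Wednesday/Tuesday/Monday.
December 1 by year: 2249:Sat 2250:Sun 2251:Mon✓ 2252:Wed✓ 2253:Thu 2254:Fri 2255:Sat 2256:Mon✓ 2257:Tue✓ 2258:Wed✓ 2259:Thu 2260:Sat 2261:Sun 2262:Mon✓ 2263:Tue✓ …(24 more)… 2288:Sat 2289:Sun 2290:Mon✓ 2291:Tue✓ 2292:Thu 2293:Fri 2294:Sat 2295:Sun 2296:Tue✓ 2297:Wed✓ 2298:Thu 2299:Fri 2300:Sat 2301:Sun 2302:Mon✓
Years with five Wednesdays: 2251, 2252, 2256, 2257, 2258, 2262, 2263, 2268, 2269, 2273, 2274, 2275, 2279, 2280, 2284, 2285, 2286, 2290, 2291, 2296, 2297, 2302 → 22.

22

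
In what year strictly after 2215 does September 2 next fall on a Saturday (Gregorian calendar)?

2220

From one year to the next, a fixed date's weekday advances by 1, or by 2 when a Feb 29 lies between the two dates.
2215: September 2 is Saturday.
2216: Monday (+2)
2217: Tuesday (+1)
2218: Wednesday (+1)
2219: Thursday (+1)
2220: Saturday (+2)
September 2 falls on a Saturday in 2220.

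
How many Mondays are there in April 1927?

April 1927 has 30 days and begins on Friday.
The first Monday is April 4.
Mondays fall on 4, 11, 18, 25 — that's 4.

4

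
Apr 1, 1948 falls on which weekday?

Thursday

January 1, 1948 is a Thursday.
April 1 is day 92 of the year, i.e. 91 days after Jan 1.
91 mod 7 = 0, so advance 0 weekdays from Thursday: Thursday.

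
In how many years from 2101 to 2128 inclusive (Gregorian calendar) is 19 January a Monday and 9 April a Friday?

Check each year's weekday for 19 January and 9 April:
  2101: Wed/Sat  2102: Thu/Sun  2103: Fri/Mon  2104: Sat/Wed  2105: Mon/Thu  2106: Tue/Fri  2107: Wed/Sat  2108: Thu/Mon  2109: Sat/Tue  2110: Sun/Wed  2111: Mon/Thu  2112: Tue/Sat  2113: Thu/Sun  2114: Fri/Mon  2115: Sat/Tue  2116: Sun/Thu  2117: Tue/Fri  2118: Wed/Sat  2119: Thu/Sun  2120: Fri/Tue  2121: Sun/Wed  2122: Mon/Thu  2123: Tue/Fri  2124: Wed/Sun  2125: Fri/Mon  2126: Sat/Tue  2127: Sun/Wed  2128: Mon/Fri ✓
Both conditions hold in: 2128 — 1.

1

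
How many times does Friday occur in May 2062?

May 2062 has 31 days and begins on Monday.
The first Friday is May 5.
Fridays fall on 5, 12, 19, 26 — that's 4.

4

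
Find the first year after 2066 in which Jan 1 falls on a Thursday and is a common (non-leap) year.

Jan 1 advances by 2 weekdays after a leap year and by 1 after a common year.
2066: Jan 1 is Friday.
2067: Saturday
2068: Sunday (leap)
2069: Tuesday
2070: Wednesday
2071: Thursday
2071 begins on a Thursday and is a common year.

2071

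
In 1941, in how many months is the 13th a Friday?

Check the 13th of each month of 1941: Jan 13: Mon, Feb 13: Thu, Mar 13: Thu, Apr 13: Sun, May 13: Tue, Jun 13: Fri, Jul 13: Sun, Aug 13: Wed, Sep 13: Sat, Oct 13: Mon, Nov 13: Thu, Dec 13: Sat.
Friday occurs in June — 1 month.

1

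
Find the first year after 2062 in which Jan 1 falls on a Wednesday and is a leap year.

2076

Jan 1 advances by 2 weekdays after a leap year and by 1 after a common year.
2062: Jan 1 is Sunday.
2063: Monday
2064: Tuesday (leap)
2065: Thursday
2066: Friday
2067: Saturday
2068: Sunday (leap)
2069: Tuesday
2070: Wednesday
2071: Thursday
2072: Friday (leap)
2073: Sunday
2074: Monday
2075: Tuesday
2076: Wednesday (leap)
2076 begins on a Wednesday and is a leap year.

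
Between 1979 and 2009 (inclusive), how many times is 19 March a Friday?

Track 19 March's weekday year by year (advancing +1, or +2 across a Feb 29):
  1979: Mon  1980: Wed (+2)  1981: Thu (+1)  1982: Fri (+1) ✓  1983: Sat (+1)
  1984: Mon (+2)  1985: Tue (+1)  1986: Wed (+1)  1987: Thu (+1)  1988: Sat (+2)
  1989: Sun (+1)  1990: Mon (+1)  1991: Tue (+1)  1992: Thu (+2)  … (3 more years) …
  1996: Tue (+2)  1997: Wed (+1)  1998: Thu (+1)  1999: Fri (+1) ✓  2000: Sun (+2)
  2001: Mon (+1)  2002: Tue (+1)  2003: Wed (+1)  2004: Fri (+2) ✓  2005: Sat (+1)
  2006: Sun (+1)  2007: Mon (+1)  2008: Wed (+2)  2009: Thu (+1)
Friday years: 1982, 1993, 1999, 2004 — 4 in total.

4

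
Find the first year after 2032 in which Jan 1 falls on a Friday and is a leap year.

Jan 1 advances by 2 weekdays after a leap year and by 1 after a common year.
2032: Jan 1 is Thursday (leap).
2033: Saturday
2034: Sunday
2035: Monday
2036: Tuesday (leap)
2037: Thursday
2038: Friday
2039: Saturday
2040: Sunday (leap)
2041: Tuesday
2042: Wednesday
2043: Thursday
2044: Friday (leap)
2044 begins on a Friday and is a leap year.

2044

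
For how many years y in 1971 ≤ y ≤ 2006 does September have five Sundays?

10

September has 30 days; it has five Sundays when Sunday falls among the first (month-length − 28) days — i.e. when September 1 is one of Sunday/Saturday.
September 1 by year: 1971:Wed 1972:Fri 1973:Sat✓ 1974:Sun✓ 1975:Mon 1976:Wed 1977:Thu 1978:Fri 1979:Sat✓ 1980:Mon 1981:Tue 1982:Wed 1983:Thu 1984:Sat✓ 1985:Sun✓ …(6 more)… 1992:Tue 1993:Wed 1994:Thu 1995:Fri 1996:Sun✓ 1997:Mon 1998:Tue 1999:Wed 2000:Fri 2001:Sat✓ 2002:Sun✓ 2003:Mon 2004:Wed 2005:Thu 2006:Fri
Years with five Sundays: 1973, 1974, 1979, 1984, 1985, 1990, 1991, 1996, 2001, 2002 → 10.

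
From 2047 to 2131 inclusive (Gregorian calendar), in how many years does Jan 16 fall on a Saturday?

12

Track Jan 16's weekday year by year (advancing +1, or +2 across a Feb 29):
  2047: Wed  2048: Thu (+1)  2049: Sat (+2) ✓  2050: Sun (+1)  2051: Mon (+1)
  2052: Tue (+1)  2053: Thu (+2)  2054: Fri (+1)  2055: Sat (+1) ✓  2056: Sun (+1)
  2057: Tue (+2)  2058: Wed (+1)  2059: Thu (+1)  2060: Fri (+1)  … (57 more years) …
  2118: Sun (+1)  2119: Mon (+1)  2120: Tue (+1)  2121: Thu (+2)  2122: Fri (+1)
  2123: Sat (+1) ✓  2124: Sun (+1)  2125: Tue (+2)  2126: Wed (+1)  2127: Thu (+1)
  2128: Fri (+1)  2129: Sun (+2)  2130: Mon (+1)  2131: Tue (+1)
Saturday years: 2049, 2055, 2066, 2072, 2077, 2083, 2094, 2100, 2106, 2112, 2117, 2123 — 12 in total.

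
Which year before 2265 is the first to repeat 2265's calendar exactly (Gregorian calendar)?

2254

Two years share a calendar iff Jan 1 falls on the same weekday and both are leap or both are common. 2265: Jan 1 is Sunday, common year.
2264: Jan 1 Friday, leap
2263: Jan 1 Thursday, common
2262: Jan 1 Wednesday, common
2261: Jan 1 Tuesday, common
2260: Jan 1 Sunday, leap
2259: Jan 1 Saturday, common
2258: Jan 1 Friday, common
2257: Jan 1 Thursday, common
2256: Jan 1 Tuesday, leap
2255: Jan 1 Monday, common
2254: Jan 1 Sunday, common
2254 matches on both conditions.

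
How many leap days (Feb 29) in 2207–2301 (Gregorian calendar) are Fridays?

3

Leap years in 2207–2301: 23 of them.
Feb 29 weekday advances by 5 (mod 7) from one leap year to the next four years later (or differs when a century non-leap intervenes).
Leap-day weekdays: 2208:Mon 2212:Sat 2216:Thu 2220:Tue 2224:Sun 2228:Fri✓ 2232:Wed 2236:Mon 2240:Sat 2244:Thu 2248:Tue 2252:Sun 2256:Fri✓ 2260:Wed 2264:Mon 2268:Sat 2272:Thu 2276:Tue 2280:Sun 2284:Fri✓ 2288:Wed 2292:Mon 2296:Sat
Friday: 2228, 2256, 2284 → 3.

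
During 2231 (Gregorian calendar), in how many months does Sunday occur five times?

A month of length L has five Sundays iff its first Sunday is on day ≤ L−28 (so day 1–3 in a 31-day month, 1–2 in a 30-day month, day 1 in a leap February).
Checking each month of 2231: Jan starts Sat (31d) ✓; Feb starts Tue (28d); Mar starts Tue (31d); Apr starts Fri (30d); May starts Sun (31d) ✓; Jun starts Wed (30d); Jul starts Fri (31d) ✓; Aug starts Mon (31d); Sep starts Thu (30d); Oct starts Sat (31d) ✓; Nov starts Tue (30d); Dec starts Thu (31d).
Five-Sunday months: January, May, July, October → 4.

4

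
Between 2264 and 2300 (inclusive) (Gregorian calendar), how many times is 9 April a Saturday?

Track 9 April's weekday year by year (advancing +1, or +2 across a Feb 29):
  2264: Sat ✓  2265: Sun (+1)  2266: Mon (+1)  2267: Tue (+1)  2268: Thu (+2)
  2269: Fri (+1)  2270: Sat (+1) ✓  2271: Sun (+1)  2272: Tue (+2)  2273: Wed (+1)
  2274: Thu (+1)  2275: Fri (+1)  2276: Sun (+2)  2277: Mon (+1)  … (9 more years) …
  2287: Sat (+1) ✓  2288: Mon (+2)  2289: Tue (+1)  2290: Wed (+1)  2291: Thu (+1)
  2292: Sat (+2) ✓  2293: Sun (+1)  2294: Mon (+1)  2295: Tue (+1)  2296: Thu (+2)
  2297: Fri (+1)  2298: Sat (+1) ✓  2299: Sun (+1)  2300: Mon (+1)
Saturday years: 2264, 2270, 2281, 2287, 2292, 2298 — 6 in total.

6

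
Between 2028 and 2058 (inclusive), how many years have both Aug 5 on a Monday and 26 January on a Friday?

1

Check each year's weekday for Aug 5 and 26 January:
  2028: Sat/Wed  2029: Sun/Fri  2030: Mon/Sat  2031: Tue/Sun  2032: Thu/Mon  2033: Fri/Wed  2034: Sat/Thu  2035: Sun/Fri  2036: Tue/Sat  2037: Wed/Mon  2038: Thu/Tue  2039: Fri/Wed  2040: Sun/Thu  2041: Mon/Sat  …(3 more)…  2045: Sat/Thu  2046: Sun/Fri  2047: Mon/Sat  2048: Wed/Sun  2049: Thu/Tue  2050: Fri/Wed  2051: Sat/Thu  2052: Mon/Fri ✓  2053: Tue/Sun  2054: Wed/Mon  2055: Thu/Tue  2056: Sat/Wed  2057: Sun/Fri  2058: Mon/Sat
Both conditions hold in: 2052 — 1.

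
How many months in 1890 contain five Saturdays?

A month of length L has five Saturdays iff its first Saturday is on day ≤ L−28 (so day 1–3 in a 31-day month, 1–2 in a 30-day month, day 1 in a leap February).
Checking each month of 1890: Jan starts Wed (31d); Feb starts Sat (28d); Mar starts Sat (31d) ✓; Apr starts Tue (30d); May starts Thu (31d) ✓; Jun starts Sun (30d); Jul starts Tue (31d); Aug starts Fri (31d) ✓; Sep starts Mon (30d); Oct starts Wed (31d); Nov starts Sat (30d) ✓; Dec starts Mon (31d).
Five-Saturday months: March, May, August, November → 4.

4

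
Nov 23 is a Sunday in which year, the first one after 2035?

From one year to the next, a fixed date's weekday advances by 1, or by 2 when a Feb 29 lies between the two dates.
2035: November 23 is Friday.
2036: Sunday (+2)
Nov 23 falls on a Sunday in 2036.

2036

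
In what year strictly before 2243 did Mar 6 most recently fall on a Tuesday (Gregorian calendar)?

2238

From one year to the next, a fixed date's weekday advances by 1, or by 2 when a Feb 29 lies between the two dates.
2243: March 6 is Monday.
2242: Sunday (−1)
2241: Saturday (−1)
2240: Friday (−1)
2239: Wednesday (−2)
2238: Tuesday (−1)
Mar 6 falls on a Tuesday in 2238.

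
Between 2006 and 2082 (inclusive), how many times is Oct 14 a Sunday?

Track Oct 14's weekday year by year (advancing +1, or +2 across a Feb 29):
  2006: Sat  2007: Sun (+1) ✓  2008: Tue (+2)  2009: Wed (+1)  2010: Thu (+1)
  2011: Fri (+1)  2012: Sun (+2) ✓  2013: Mon (+1)  2014: Tue (+1)  2015: Wed (+1)
  2016: Fri (+2)  2017: Sat (+1)  2018: Sun (+1) ✓  2019: Mon (+1)  … (49 more years) …
  2069: Mon (+1)  2070: Tue (+1)  2071: Wed (+1)  2072: Fri (+2)  2073: Sat (+1)
  2074: Sun (+1) ✓  2075: Mon (+1)  2076: Wed (+2)  2077: Thu (+1)  2078: Fri (+1)
  2079: Sat (+1)  2080: Mon (+2)  2081: Tue (+1)  2082: Wed (+1)
Sunday years: 2007, 2012, 2018, 2029, 2035, 2040, 2046, 2057, 2063, 2068, 2074 — 11 in total.

11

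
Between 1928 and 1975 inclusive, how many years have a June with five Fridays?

June has 30 days; it has five Fridays when Friday falls among the first (month-length − 28) days — i.e. when June 1 is one of Friday/Thursday.
June 1 by year: 1928:Fri✓ 1929:Sat 1930:Sun 1931:Mon 1932:Wed 1933:Thu✓ 1934:Fri✓ 1935:Sat 1936:Mon 1937:Tue 1938:Wed 1939:Thu✓ 1940:Sat 1941:Sun 1942:Mon …(18 more)… 1961:Thu✓ 1962:Fri✓ 1963:Sat 1964:Mon 1965:Tue 1966:Wed 1967:Thu✓ 1968:Sat 1969:Sun 1970:Mon 1971:Tue 1972:Thu✓ 1973:Fri✓ 1974:Sat 1975:Sun
Years with five Fridays: 1928, 1933, 1934, 1939, 1944, 1945, 1950, 1951, 1956, 1961, 1962, 1967, 1972, 1973 → 14.

14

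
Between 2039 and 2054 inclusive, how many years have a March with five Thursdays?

7

March has 31 days; it has five Thursdays when Thursday falls among the first (month-length − 28) days — i.e. when March 1 is one of Thursday/Wednesday/Tuesday.
March 1 by year: 2039:Tue✓ 2040:Thu✓ 2041:Fri 2042:Sat 2043:Sun 2044:Tue✓ 2045:Wed✓ 2046:Thu✓ 2047:Fri 2048:Sun 2049:Mon 2050:Tue✓ 2051:Wed✓ 2052:Fri 2053:Sat 2054:Sun
Years with five Thursdays: 2039, 2040, 2044, 2045, 2046, 2050, 2051 → 7.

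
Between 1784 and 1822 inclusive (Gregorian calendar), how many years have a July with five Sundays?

July has 31 days; it has five Sundays when Sunday falls among the first (month-length − 28) days — i.e. when July 1 is one of Sunday/Saturday/Friday.
July 1 by year: 1784:Thu 1785:Fri✓ 1786:Sat✓ 1787:Sun✓ 1788:Tue 1789:Wed 1790:Thu 1791:Fri✓ 1792:Sun✓ 1793:Mon 1794:Tue 1795:Wed 1796:Fri✓ 1797:Sat✓ 1798:Sun✓ …(9 more)… 1808:Fri✓ 1809:Sat✓ 1810:Sun✓ 1811:Mon 1812:Wed 1813:Thu 1814:Fri✓ 1815:Sat✓ 1816:Mon 1817:Tue 1818:Wed 1819:Thu 1820:Sat✓ 1821:Sun✓ 1822:Mon
Years with five Sundays: 1785, 1786, 1787, 1791, 1792, 1796, 1797, 1798, 1803, 1804, 1808, 1809, 1810, 1814, 1815, 1820, 1821 → 17.

17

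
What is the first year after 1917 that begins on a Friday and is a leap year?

Jan 1 advances by 2 weekdays after a leap year and by 1 after a common year.
1917: Jan 1 is Monday.
1918: Tuesday
1919: Wednesday
1920: Thursday (leap)
1921: Saturday
1922: Sunday
1923: Monday
1924: Tuesday (leap)
1925: Thursday
1926: Friday
1927: Saturday
1928: Sunday (leap)
1929: Tuesday
1930: Wednesday
1931: Thursday
1932: Friday (leap)
1932 begins on a Friday and is a leap year.

1932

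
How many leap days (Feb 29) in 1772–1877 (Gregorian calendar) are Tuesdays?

Leap years in 1772–1877: 26 of them.
Feb 29 weekday advances by 5 (mod 7) from one leap year to the next four years later (or differs when a century non-leap intervenes).
Leap-day weekdays: 1772:Sat 1776:Thu 1780:Tue✓ 1784:Sun 1788:Fri 1792:Wed 1796:Mon 1804:Wed 1808:Mon 1812:Sat 1816:Thu 1820:Tue✓ 1824:Sun 1828:Fri 1832:Wed 1836:Mon 1840:Sat 1844:Thu 1848:Tue✓ 1852:Sun 1856:Fri 1860:Wed 1864:Mon 1868:Sat 1872:Thu 1876:Tue✓
Tuesday: 1780, 1820, 1848, 1876 → 4.

4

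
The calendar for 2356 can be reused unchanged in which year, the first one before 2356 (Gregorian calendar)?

Two years share a calendar iff Jan 1 falls on the same weekday and both are leap or both are common. 2356: Jan 1 is Sunday, leap year.
2355: Jan 1 Saturday, common
2354: Jan 1 Friday, common
2353: Jan 1 Thursday, common
2352: Jan 1 Tuesday, leap
2351: Jan 1 Monday, common
2350: Jan 1 Sunday, common
2349: Jan 1 Saturday, common
2348: Jan 1 Thursday, leap
2347: Jan 1 Wednesday, common
2346: Jan 1 Tuesday, common
2345: Jan 1 Monday, common
2344: Jan 1 Saturday, leap
2343: Jan 1 Friday, common
2342: Jan 1 Thursday, common
2341: Jan 1 Wednesday, common
2340: Jan 1 Monday, leap
2339: Jan 1 Sunday, common
2338: Jan 1 Saturday, common
2337: Jan 1 Friday, common
2336: Jan 1 Wednesday, leap
2335: Jan 1 Tuesday, common
2334: Jan 1 Monday, common
2333: Jan 1 Sunday, common
2332: Jan 1 Friday, leap
2331: Jan 1 Thursday, common
2330: Jan 1 Wednesday, common
2329: Jan 1 Tuesday, common
2328: Jan 1 Sunday, leap
2328 matches on both conditions.

2328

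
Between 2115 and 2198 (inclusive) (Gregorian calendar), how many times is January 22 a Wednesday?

Track January 22's weekday year by year (advancing +1, or +2 across a Feb 29):
  2115: Tue  2116: Wed (+1) ✓  2117: Fri (+2)  2118: Sat (+1)  2119: Sun (+1)
  2120: Mon (+1)  2121: Wed (+2) ✓  2122: Thu (+1)  2123: Fri (+1)  2124: Sat (+1)
  2125: Mon (+2)  2126: Tue (+1)  2127: Wed (+1) ✓  2128: Thu (+1)  … (56 more years) …
  2185: Sat (+2)  2186: Sun (+1)  2187: Mon (+1)  2188: Tue (+1)  2189: Thu (+2)
  2190: Fri (+1)  2191: Sat (+1)  2192: Sun (+1)  2193: Tue (+2)  2194: Wed (+1) ✓
  2195: Thu (+1)  2196: Fri (+1)  2197: Sun (+2)  2198: Mon (+1)
Wednesday years: 2116, 2121, 2127, 2138, 2144, 2149, 2155, 2166, 2172, 2177, 2183, 2194 — 12 in total.

12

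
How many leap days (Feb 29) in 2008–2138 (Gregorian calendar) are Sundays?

4

Leap years in 2008–2138: 32 of them.
Feb 29 weekday advances by 5 (mod 7) from one leap year to the next four years later (or differs when a century non-leap intervenes).
Leap-day weekdays: 2008:Fri 2012:Wed 2016:Mon 2020:Sat 2024:Thu 2028:Tue 2032:Sun✓ 2036:Fri 2040:Wed 2044:Mon 2048:Sat 2052:Thu 2056:Tue …(6 more)… 2084:Tue 2088:Sun✓ 2092:Fri 2096:Wed 2104:Fri 2108:Wed 2112:Mon 2116:Sat 2120:Thu 2124:Tue 2128:Sun✓ 2132:Fri 2136:Wed
Sunday: 2032, 2060, 2088, 2128 → 4.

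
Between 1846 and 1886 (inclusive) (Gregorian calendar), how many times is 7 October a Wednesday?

6

Track 7 October's weekday year by year (advancing +1, or +2 across a Feb 29):
  1846: Wed ✓  1847: Thu (+1)  1848: Sat (+2)  1849: Sun (+1)  1850: Mon (+1)
  1851: Tue (+1)  1852: Thu (+2)  1853: Fri (+1)  1854: Sat (+1)  1855: Sun (+1)
  1856: Tue (+2)  1857: Wed (+1) ✓  1858: Thu (+1)  1859: Fri (+1)  … (13 more years) …
  1873: Tue (+1)  1874: Wed (+1) ✓  1875: Thu (+1)  1876: Sat (+2)  1877: Sun (+1)
  1878: Mon (+1)  1879: Tue (+1)  1880: Thu (+2)  1881: Fri (+1)  1882: Sat (+1)
  1883: Sun (+1)  1884: Tue (+2)  1885: Wed (+1) ✓  1886: Thu (+1)
Wednesday years: 1846, 1857, 1863, 1868, 1874, 1885 — 6 in total.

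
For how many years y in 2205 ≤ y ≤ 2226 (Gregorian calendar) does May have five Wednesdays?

May has 31 days; it has five Wednesdays when Wednesday falls among the first (month-length − 28) days — i.e. when May 1 is one of Wednesday/Tuesday/Monday.
May 1 by year: 2205:Wed✓ 2206:Thu 2207:Fri 2208:Sun 2209:Mon✓ 2210:Tue✓ 2211:Wed✓ 2212:Fri 2213:Sat 2214:Sun 2215:Mon✓ 2216:Wed✓ 2217:Thu 2218:Fri 2219:Sat 2220:Mon✓ 2221:Tue✓ 2222:Wed✓ 2223:Thu 2224:Sat 2225:Sun 2226:Mon✓
Years with five Wednesdays: 2205, 2209, 2210, 2211, 2215, 2216, 2220, 2221, 2222, 2226 → 10.

10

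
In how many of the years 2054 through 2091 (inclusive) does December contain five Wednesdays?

16

December has 31 days; it has five Wednesdays when Wednesday falls among the first (month-length − 28) days — i.e. when December 1 is one of Wednesday/Tuesday/Monday.
December 1 by year: 2054:Tue✓ 2055:Wed✓ 2056:Fri 2057:Sat 2058:Sun 2059:Mon✓ 2060:Wed✓ 2061:Thu 2062:Fri 2063:Sat 2064:Mon✓ 2065:Tue✓ 2066:Wed✓ 2067:Thu 2068:Sat …(8 more)… 2077:Wed✓ 2078:Thu 2079:Fri 2080:Sun 2081:Mon✓ 2082:Tue✓ 2083:Wed✓ 2084:Fri 2085:Sat 2086:Sun 2087:Mon✓ 2088:Wed✓ 2089:Thu 2090:Fri 2091:Sat
Years with five Wednesdays: 2054, 2055, 2059, 2060, 2064, 2065, 2066, 2070, 2071, 2076, 2077, 2081, 2082, 2083, 2087, 2088 → 16.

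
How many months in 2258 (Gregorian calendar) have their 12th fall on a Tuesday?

2

Check the 12th of each month of 2258: Jan 12: Tue, Feb 12: Fri, Mar 12: Fri, Apr 12: Mon, May 12: Wed, Jun 12: Sat, Jul 12: Mon, Aug 12: Thu, Sep 12: Sun, Oct 12: Tue, Nov 12: Fri, Dec 12: Sun.
Tuesday occurs in January, October — 2 months.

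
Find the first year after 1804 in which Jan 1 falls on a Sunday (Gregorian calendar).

Jan 1 advances by 2 weekdays after a leap year and by 1 after a common year.
1804: Jan 1 is Sunday (leap).
1805: Tuesday
1806: Wednesday
1807: Thursday
1808: Friday (leap)
1809: Sunday
1809 begins on a Sunday

1809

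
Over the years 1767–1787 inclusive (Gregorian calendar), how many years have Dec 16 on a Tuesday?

2

Track Dec 16's weekday year by year (advancing +1, or +2 across a Feb 29):
  1767: Wed  1768: Fri (+2)  1769: Sat (+1)  1770: Sun (+1)  1771: Mon (+1)
  1772: Wed (+2)  1773: Thu (+1)  1774: Fri (+1)  1775: Sat (+1)  1776: Mon (+2)
  1777: Tue (+1) ✓  1778: Wed (+1)  1779: Thu (+1)  1780: Sat (+2)  1781: Sun (+1)
  1782: Mon (+1)  1783: Tue (+1) ✓  1784: Thu (+2)  1785: Fri (+1)  1786: Sat (+1)
  1787: Sun (+1)
Tuesday years: 1777, 1783 — 2 in total.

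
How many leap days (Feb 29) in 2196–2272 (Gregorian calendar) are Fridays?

Leap years in 2196–2272: 19 of them.
Feb 29 weekday advances by 5 (mod 7) from one leap year to the next four years later (or differs when a century non-leap intervenes).
Leap-day weekdays: 2196:Mon 2204:Wed 2208:Mon 2212:Sat 2216:Thu 2220:Tue 2224:Sun 2228:Fri✓ 2232:Wed 2236:Mon 2240:Sat 2244:Thu 2248:Tue 2252:Sun 2256:Fri✓ 2260:Wed 2264:Mon 2268:Sat 2272:Thu
Friday: 2228, 2256 → 2.

2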